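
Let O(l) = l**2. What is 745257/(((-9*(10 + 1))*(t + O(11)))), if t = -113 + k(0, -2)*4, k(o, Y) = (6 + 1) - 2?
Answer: -248419/924 ≈ -268.85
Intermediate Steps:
k(o, Y) = 5 (k(o, Y) = 7 - 2 = 5)
t = -93 (t = -113 + 5*4 = -113 + 20 = -93)
745257/(((-9*(10 + 1))*(t + O(11)))) = 745257/(((-9*(10 + 1))*(-93 + 11**2))) = 745257/(((-9*11)*(-93 + 121))) = 745257/((-99*28)) = 745257/(-2772) = 745257*(-1/2772) = -248419/924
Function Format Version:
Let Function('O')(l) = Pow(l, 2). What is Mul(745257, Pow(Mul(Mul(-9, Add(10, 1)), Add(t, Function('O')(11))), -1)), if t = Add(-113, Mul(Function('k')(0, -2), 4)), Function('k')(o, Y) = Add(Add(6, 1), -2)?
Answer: Rational(-248419, 924) ≈ -268.85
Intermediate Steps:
Function('k')(o, Y) = 5 (Function('k')(o, Y) = Add(7, -2) = 5)
t = -93 (t = Add(-113, Mul(5, 4)) = Add(-113, 20) = -93)
Mul(745257, Pow(Mul(Mul(-9, Add(10, 1)), Add(t, Function('O')(11))), -1)) = Mul(745257, Pow(Mul(Mul(-9, Add(10, 1)), Add(-93, Pow(11, 2))), -1)) = Mul(745257, Pow(Mul(Mul(-9, 11), Add(-93, 121)), -1)) = Mul(745257, Pow(Mul(-99, 28), -1)) = Mul(745257, Pow(-2772, -1)) = Mul(745257, Rational(-1, 2772)) = Rational(-248419, 924)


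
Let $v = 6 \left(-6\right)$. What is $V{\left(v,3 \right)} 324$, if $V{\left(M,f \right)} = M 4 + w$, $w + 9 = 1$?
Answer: $-49248$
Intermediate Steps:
$v = -36$
$w = -8$ ($w = -9 + 1 = -8$)
$V{\left(M,f \right)} = -8 + 4 M$ ($V{\left(M,f \right)} = M 4 - 8 = 4 M - 8 = -8 + 4 M$)
$V{\left(v,3 \right)} 324 = \left(-8 + 4 \left(-36\right)\right) 324 = \left(-8 - 144\right) 324 = \left(-152\right) 324 = -49248$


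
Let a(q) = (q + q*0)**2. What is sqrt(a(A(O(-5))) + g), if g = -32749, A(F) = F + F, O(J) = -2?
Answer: 3*I*sqrt(3637) ≈ 180.92*I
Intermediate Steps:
A(F) = 2*F
a(q) = q**2 (a(q) = (q + 0)**2 = q**2)
sqrt(a(A(O(-5))) + g) = sqrt((2*(-2))**2 - 32749) = sqrt((-4)**2 - 32749) = sqrt(16 - 32749) = sqrt(-32733) = 3*I*sqrt(3637)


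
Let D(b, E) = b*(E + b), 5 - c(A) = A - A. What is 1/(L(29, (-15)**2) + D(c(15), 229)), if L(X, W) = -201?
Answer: 1/969 ≈ 0.0010320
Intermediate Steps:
c(A) = 5 (c(A) = 5 - (A - A) = 5 - 1*0 = 5 + 0 = 5)
1/(L(29, (-15)**2) + D(c(15), 229)) = 1/(-201 + 5*(229 + 5)) = 1/(-201 + 5*234) = 1/(-201 + 1170) = 1/969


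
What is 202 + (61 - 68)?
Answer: 195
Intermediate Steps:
202 + (61 - 68) = 202 - 7 = 195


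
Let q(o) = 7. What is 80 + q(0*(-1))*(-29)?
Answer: -123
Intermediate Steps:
80 + q(0*(-1))*(-29) = 80 + 7*(-29) = 80 - 203 = -123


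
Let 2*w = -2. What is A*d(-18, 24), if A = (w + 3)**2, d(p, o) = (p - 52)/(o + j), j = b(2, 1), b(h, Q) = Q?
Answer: -56/5 ≈ -11.200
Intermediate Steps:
w = -1 (w = (1/2)*(-2) = -1)
j = 1
d(p, o) = (-52 + p)/(1 + o) (d(p, o) = (p - 52)/(o + 1) = (-52 + p)/(1 + o))
A = 4 (A = (-1 + 3)**2 = 2**2 = 4)
A*d(-18, 24) = 4*((-52 - 18)/(1 + 24)) = 4*(-70/25) = 4*((1/25)*(-70)) = 4*(-14/5) = -56/5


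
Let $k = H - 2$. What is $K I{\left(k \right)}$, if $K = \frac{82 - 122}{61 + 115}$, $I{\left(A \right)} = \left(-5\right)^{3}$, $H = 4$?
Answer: $\frac{625}{22} \approx 28.409$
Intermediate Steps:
$k = 2$ ($k = 4 - 2 = 2$)
$I{\left(A \right)} = -125$
$K = - \frac{5}{22}$ ($K = - \frac{40}{176} = \left(-40\right) \frac{1}{176} = - \frac{5}{22} \approx -0.22727$)
$K I{\left(k \right)} = \left(- \frac{5}{22}\right) \left(-125\right) = \frac{625}{22}$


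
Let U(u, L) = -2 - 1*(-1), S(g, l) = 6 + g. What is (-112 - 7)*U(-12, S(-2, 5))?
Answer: 119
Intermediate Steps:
U(u, L) = -1 (U(u, L) = -2 + 1 = -1)
(-112 - 7)*U(-12, S(-2, 5)) = (-112 - 7)*(-1) = -119*(-1) = 119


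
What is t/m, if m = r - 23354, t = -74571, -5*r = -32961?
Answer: 372855/83809 ≈ 4.4489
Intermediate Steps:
r = 32961/5 (r = -⅕*(-32961) = 32961/5 ≈ 6592.2)
m = -83809/5 (m = 32961/5 - 23354 = -83809/5 ≈ -16762.)
t/m = -74571/(-83809/5) = -74571*(-5/83809) = 372855/83809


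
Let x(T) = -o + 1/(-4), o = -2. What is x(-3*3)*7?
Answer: 49/4 ≈ 12.250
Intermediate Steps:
x(T) = 7/4 (x(T) = -1*(-2) + 1/(-4) = 2 + 1*(-¼) = 2 - ¼ = 7/4)
x(-3*3)*7 = (7/4)*7 = 49/4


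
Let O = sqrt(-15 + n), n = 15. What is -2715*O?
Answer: 0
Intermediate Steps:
O = 0 (O = sqrt(-15 + 15) = sqrt(0) = 0)
-2715*O = -2715*0 = 0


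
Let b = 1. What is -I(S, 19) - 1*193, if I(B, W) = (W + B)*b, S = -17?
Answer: -195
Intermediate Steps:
I(B, W) = B + W (I(B, W) = (W + B)*1 = (B + W)*1 = B + W)
-I(S, 19) - 1*193 = -(-17 + 19) - 1*193 = -1*2 - 193 = -2 - 193 = -195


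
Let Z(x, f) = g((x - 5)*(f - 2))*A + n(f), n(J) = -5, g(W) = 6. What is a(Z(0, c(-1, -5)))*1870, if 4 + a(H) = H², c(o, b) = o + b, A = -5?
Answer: 2283270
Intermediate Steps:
c(o, b) = b + o
Z(x, f) = -35 (Z(x, f) = 6*(-5) - 5 = -30 - 5 = -35)
a(H) = -4 + H²
a(Z(0, c(-1, -5)))*1870 = (-4 + (-35)²)*1870 = (-4 + 1225)*1870 = 1221*1870 = 2283270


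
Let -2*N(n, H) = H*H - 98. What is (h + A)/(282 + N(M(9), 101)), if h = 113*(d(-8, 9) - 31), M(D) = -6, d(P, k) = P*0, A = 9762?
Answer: -12518/9539 ≈ -1.3123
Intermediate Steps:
d(P, k) = 0
h = -3503 (h = 113*(0 - 31) = 113*(-31) = -3503)
N(n, H) = 49 - H²/2 (N(n, H) = -(H*H - 98)/2 = -(H² - 98)/2 = -(-98 + H²)/2 = 49 - H²/2)
(h + A)/(282 + N(M(9), 101)) = (-3503 + 9762)/(282 + (49 - ½*101²)) = 6259/(282 + (49 - ½*10201)) = 6259/(282 + (49 - 10201/2)) = 6259/(282 - 10103/2) = 6259/(-9539/2) = 6259*(-2/9539) = -12518/9539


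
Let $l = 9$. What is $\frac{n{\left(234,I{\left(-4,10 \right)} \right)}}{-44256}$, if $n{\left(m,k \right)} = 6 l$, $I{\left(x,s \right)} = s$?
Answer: $- \frac{9}{7376} \approx -0.0012202$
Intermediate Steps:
$n{\left(m,k \right)} = 54$ ($n{\left(m,k \right)} = 6 \cdot 9 = 54$)
$\frac{n{\left(234,I{\left(-4,10 \right)} \right)}}{-44256} = \frac{54}{-44256} = 54 \left(- \frac{1}{44256}\right) = - \frac{9}{7376}$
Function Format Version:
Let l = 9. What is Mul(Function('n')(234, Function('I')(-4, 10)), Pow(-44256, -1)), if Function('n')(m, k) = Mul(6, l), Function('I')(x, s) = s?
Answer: Rational(-9, 7376) ≈ -0.0012202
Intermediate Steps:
Function('n')(m, k) = 54 (Function('n')(m, k) = Mul(6, 9) = 54)
Mul(Function('n')(234, Function('I')(-4, 10)), Pow(-44256, -1)) = Mul(54, Pow(-44256, -1)) = Mul(54, Rational(-1, 44256)) = Rational(-9, 7376)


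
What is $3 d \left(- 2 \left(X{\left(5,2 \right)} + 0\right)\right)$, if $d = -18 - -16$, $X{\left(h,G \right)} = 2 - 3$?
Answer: $-12$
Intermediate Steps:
$X{\left(h,G \right)} = -1$
$d = -2$ ($d = -18 + 16 = -2$)
$3 d \left(- 2 \left(X{\left(5,2 \right)} + 0\right)\right) = 3 \left(-2\right) \left(- 2 \left(-1 + 0\right)\right) = - 6 \left(\left(-2\right) \left(-1\right)\right) = \left(-6\right) 2 = -12$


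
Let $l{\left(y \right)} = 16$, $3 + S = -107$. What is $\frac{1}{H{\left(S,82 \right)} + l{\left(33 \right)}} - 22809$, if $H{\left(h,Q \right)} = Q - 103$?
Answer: $- \frac{114046}{5} \approx -22809.0$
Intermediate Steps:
$S = -110$ ($S = -3 - 107 = -110$)
$H{\left(h,Q \right)} = -103 + Q$ ($H{\left(h,Q \right)} = Q - 103 = -103 + Q$)
$\frac{1}{H{\left(S,82 \right)} + l{\left(33 \right)}} - 22809 = \frac{1}{\left(-103 + 82\right) + 16} - 22809 = \frac{1}{-21 + 16} - 22809 = \frac{1}{-5} - 22809 = - \frac{1}{5} - 22809 = - \frac{114046}{5}$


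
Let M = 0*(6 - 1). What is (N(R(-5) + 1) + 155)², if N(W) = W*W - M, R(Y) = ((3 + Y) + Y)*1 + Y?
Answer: 76176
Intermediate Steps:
M = 0 (M = 0*5 = 0)
R(Y) = 3 + 3*Y (R(Y) = (3 + 2*Y)*1 + Y = (3 + 2*Y) + Y = 3 + 3*Y)
N(W) = W² (N(W) = W*W - 1*0 = W² + 0 = W²)
(N(R(-5) + 1) + 155)² = (((3 + 3*(-5)) + 1)² + 155)² = (((3 - 15) + 1)² + 155)² = ((-12 + 1)² + 155)² = ((-11)² + 155)² = (121 + 155)² = 276² = 76176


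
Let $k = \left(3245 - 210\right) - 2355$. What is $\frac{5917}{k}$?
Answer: $\frac{5917}{680} \approx 8.7015$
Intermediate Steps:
$k = 680$ ($k = 3035 - 2355 = 680$)
$\frac{5917}{k} = \frac{5917}{680}$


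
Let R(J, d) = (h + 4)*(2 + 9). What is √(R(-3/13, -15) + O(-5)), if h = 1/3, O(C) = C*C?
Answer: √654/3 ≈ 8.5245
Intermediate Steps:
O(C) = C²
h = ⅓ ≈ 0.33333
R(J, d) = 143/3 (R(J, d) = (⅓ + 4)*(2 + 9) = (13/3)*11 = 143/3)
√(R(-3/13, -15) + O(-5)) = √(143/3 + (-5)²) = √(143/3 + 25) = √(218/3) = √654/3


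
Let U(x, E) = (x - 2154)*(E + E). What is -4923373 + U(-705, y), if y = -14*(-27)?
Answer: -7084777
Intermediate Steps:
y = 378
U(x, E) = 2*E*(-2154 + x) (U(x, E) = (-2154 + x)*(2*E) = 2*E*(-2154 + x))
-4923373 + U(-705, y) = -4923373 + 2*378*(-2154 - 705) = -4923373 + 2*378*(-2859) = -4923373 - 2161404 = -7084777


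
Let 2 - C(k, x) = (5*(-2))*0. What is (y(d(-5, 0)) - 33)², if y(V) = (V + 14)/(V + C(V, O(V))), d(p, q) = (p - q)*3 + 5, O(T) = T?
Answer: 4489/4 ≈ 1122.3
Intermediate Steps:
C(k, x) = 2 (C(k, x) = 2 - 5*(-2)*0 = 2 - (-10)*0 = 2 - 1*0 = 2 + 0 = 2)
d(p, q) = 5 - 3*q + 3*p (d(p, q) = (-3*q + 3*p) + 5 = 5 - 3*q + 3*p)
y(V) = (14 + V)/(2 + V) (y(V) = (V + 14)/(V + 2) = (14 + V)/(2 + V))
(y(d(-5, 0)) - 33)² = ((14 + (5 - 3*0 + 3*(-5)))/(2 + (5 - 3*0 + 3*(-5))) - 33)² = ((14 + (5 + 0 - 15))/(2 + (5 + 0 - 15)) - 33)² = ((14 - 10)/(2 - 10) - 33)² = (4/(-8) - 33)² = (-⅛*4 - 33)² = (-½ - 33)² = (-67/2)² = 4489/4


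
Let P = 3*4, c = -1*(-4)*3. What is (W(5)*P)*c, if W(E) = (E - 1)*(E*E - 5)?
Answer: 11520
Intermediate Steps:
c = 12 (c = 4*3 = 12)
W(E) = (-1 + E)*(-5 + E²) (W(E) = (-1 + E)*(E² - 5) = (-1 + E)*(-5 + E²))
P = 12
(W(5)*P)*c = ((5 + 5³ - 1*5² - 5*5)*12)*12 = ((5 + 125 - 1*25 - 25)*12)*12 = ((5 + 125 - 25 - 25)*12)*12 = (80*12)*12 = 960*12 = 11520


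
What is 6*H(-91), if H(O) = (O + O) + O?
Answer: -1638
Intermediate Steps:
H(O) = 3*O (H(O) = 2*O + O = 3*O)
6*H(-91) = 6*(3*(-91)) = 6*(-273) = -1638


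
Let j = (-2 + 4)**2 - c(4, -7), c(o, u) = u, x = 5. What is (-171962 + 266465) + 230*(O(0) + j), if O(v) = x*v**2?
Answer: 97033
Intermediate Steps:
O(v) = 5*v**2
j = 11 (j = (-2 + 4)**2 - 1*(-7) = 2**2 + 7 = 4 + 7 = 11)
(-171962 + 266465) + 230*(O(0) + j) = (-171962 + 266465) + 230*(5*0**2 + 11) = 94503 + 230*(5*0 + 11) = 94503 + 230*(0 + 11) = 94503 + 230*11 = 94503 + 2530 = 97033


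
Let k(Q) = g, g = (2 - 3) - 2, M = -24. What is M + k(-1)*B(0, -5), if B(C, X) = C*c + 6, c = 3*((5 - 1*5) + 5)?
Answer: -42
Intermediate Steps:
c = 15 (c = 3*((5 - 5) + 5) = 3*(0 + 5) = 3*5 = 15)
g = -3 (g = -1 - 2 = -3)
B(C, X) = 6 + 15*C (B(C, X) = C*15 + 6 = 15*C + 6 = 6 + 15*C)
k(Q) = -3
M + k(-1)*B(0, -5) = -24 - 3*(6 + 15*0) = -24 - 3*(6 + 0) = -24 - 3*6 = -24 - 18 = -42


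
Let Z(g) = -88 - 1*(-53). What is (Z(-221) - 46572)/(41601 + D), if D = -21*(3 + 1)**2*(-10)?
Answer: -46607/44961 ≈ -1.0366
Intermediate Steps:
Z(g) = -35 (Z(g) = -88 + 53 = -35)
D = 3360 (D = -21*4**2*(-10) = -21*16*(-10) = -336*(-10) = 3360)
(Z(-221) - 46572)/(41601 + D) = (-35 - 46572)/(41601 + 3360) = -46607/44961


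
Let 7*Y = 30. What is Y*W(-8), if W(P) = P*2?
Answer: -480/7 ≈ -68.571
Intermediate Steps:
W(P) = 2*P
Y = 30/7 (Y = (⅐)*30 = 30/7 ≈ 4.2857)
Y*W(-8) = 30*(2*(-8))/7 = (30/7)*(-16) = -480/7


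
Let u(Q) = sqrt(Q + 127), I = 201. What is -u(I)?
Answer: -2*sqrt(82) ≈ -18.111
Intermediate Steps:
u(Q) = sqrt(127 + Q)
-u(I) = -sqrt(127 + 201) = -sqrt(328) = -2*sqrt(82)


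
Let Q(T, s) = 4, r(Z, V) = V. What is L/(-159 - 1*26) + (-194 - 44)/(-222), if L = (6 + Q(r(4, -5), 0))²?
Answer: 59/111 ≈ 0.53153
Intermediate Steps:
L = 100 (L = (6 + 4)² = 10² = 100)
L/(-159 - 1*26) + (-194 - 44)/(-222) = 100/(-159 - 1*26) + (-194 - 44)/(-222) = 100/(-159 - 26) - 238*(-1/222) = 100/(-185) + 119/111 = 100*(-1/185) + 119/111 = -20/37 + 119/111 = 59/111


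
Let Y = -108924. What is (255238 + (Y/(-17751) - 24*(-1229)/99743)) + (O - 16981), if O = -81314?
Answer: 92628310741809/590179331 ≈ 1.5695e+5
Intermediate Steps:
(255238 + (Y/(-17751) - 24*(-1229)/99743)) + (O - 16981) = (255238 + (-108924/(-17751) - 24*(-1229)/99743)) + (-81314 - 16981) = (255238 + (-108924*(-1/17751) + 29496*(1/99743))) - 98295 = (255238 + (36308/5917 + 29496/99743)) - 98295 = (255238 + 3795996676/590179331) - 98295 = 150639988082454/590179331 - 98295 = 92628310741809/590179331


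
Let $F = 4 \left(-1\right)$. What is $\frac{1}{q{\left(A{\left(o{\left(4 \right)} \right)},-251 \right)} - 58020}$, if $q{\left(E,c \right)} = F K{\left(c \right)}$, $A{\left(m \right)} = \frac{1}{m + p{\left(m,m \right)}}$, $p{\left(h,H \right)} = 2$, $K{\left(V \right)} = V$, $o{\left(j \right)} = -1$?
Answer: $- \frac{1}{57016} \approx -1.7539 \cdot 10^{-5}$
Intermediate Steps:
$F = -4$
$A{\left(m \right)} = \frac{1}{2 + m}$ ($A{\left(m \right)} = \frac{1}{m + 2} = \frac{1}{2 + m}$)
$q{\left(E,c \right)} = - 4 c$
$\frac{1}{q{\left(A{\left(o{\left(4 \right)} \right)},-251 \right)} - 58020} = \frac{1}{\left(-4\right) \left(-251\right) - 58020} = \frac{1}{1004 - 58020} = \frac{1}{-57016} = - \frac{1}{57016}$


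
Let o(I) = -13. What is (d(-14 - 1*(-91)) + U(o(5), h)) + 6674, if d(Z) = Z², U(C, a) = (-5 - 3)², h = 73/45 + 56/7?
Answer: 12667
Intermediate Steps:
h = 433/45 (h = 73*(1/45) + 56*(⅐) = 73/45 + 8 = 433/45 ≈ 9.6222)
U(C, a) = 64 (U(C, a) = (-8)² = 64)
(d(-14 - 1*(-91)) + U(o(5), h)) + 6674 = ((-14 - 1*(-91))² + 64) + 6674 = ((-14 + 91)² + 64) + 6674 = (77² + 64) + 6674 = (5929 + 64) + 6674 = 5993 + 6674 = 12667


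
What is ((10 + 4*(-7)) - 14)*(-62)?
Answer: 1984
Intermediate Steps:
((10 + 4*(-7)) - 14)*(-62) = ((10 - 28) - 14)*(-62) = (-18 - 14)*(-62) = -32*(-62) = 1984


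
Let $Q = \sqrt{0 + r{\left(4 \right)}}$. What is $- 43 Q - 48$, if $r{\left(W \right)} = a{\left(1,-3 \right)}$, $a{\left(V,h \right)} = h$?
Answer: $-48 - 43 i \sqrt{3} \approx -48.0 - 74.478 i$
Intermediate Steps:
$r{\left(W \right)} = -3$
$Q = i \sqrt{3}$ ($Q = \sqrt{0 - 3} = \sqrt{-3} = i \sqrt{3} \approx 1.732 i$)
$- 43 Q - 48 = - 43 i \sqrt{3} - 48 = -48 - 43 i \sqrt{3}$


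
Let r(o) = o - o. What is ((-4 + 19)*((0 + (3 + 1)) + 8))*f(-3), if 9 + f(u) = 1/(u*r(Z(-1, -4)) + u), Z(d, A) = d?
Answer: -1680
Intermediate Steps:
r(o) = 0
f(u) = -9 + 1/u (f(u) = -9 + 1/(u*0 + u) = -9 + 1/(0 + u) = -9 + 1/u)
((-4 + 19)*((0 + (3 + 1)) + 8))*f(-3) = ((-4 + 19)*((0 + (3 + 1)) + 8))*(-9 + 1/(-3)) = (15*((0 + 4) + 8))*(-9 - ⅓) = (15*(4 + 8))*(-28/3) = (15*12)*(-28/3) = 180*(-28/3) = -1680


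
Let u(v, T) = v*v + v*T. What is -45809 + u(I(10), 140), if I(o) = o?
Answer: -44309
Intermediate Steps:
u(v, T) = v² + T*v
-45809 + u(I(10), 140) = -45809 + 10*(140 + 10) = -45809 + 10*150 = -45809 + 1500 = -44309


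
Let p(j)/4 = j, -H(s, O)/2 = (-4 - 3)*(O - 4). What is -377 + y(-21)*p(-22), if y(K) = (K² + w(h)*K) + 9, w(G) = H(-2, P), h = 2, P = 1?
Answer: -117593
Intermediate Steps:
H(s, O) = -56 + 14*O (H(s, O) = -2*(-4 - 3)*(O - 4) = -(-14)*(-4 + O) = -2*(28 - 7*O) = -56 + 14*O)
p(j) = 4*j
w(G) = -42 (w(G) = -56 + 14*1 = -56 + 14 = -42)
y(K) = 9 + K² - 42*K (y(K) = (K² - 42*K) + 9 = 9 + K² - 42*K)
-377 + y(-21)*p(-22) = -377 + (9 + (-21)² - 42*(-21))*(4*(-22)) = -377 + (9 + 441 + 882)*(-88) = -377 + 1332*(-88) = -377 - 117216 = -117593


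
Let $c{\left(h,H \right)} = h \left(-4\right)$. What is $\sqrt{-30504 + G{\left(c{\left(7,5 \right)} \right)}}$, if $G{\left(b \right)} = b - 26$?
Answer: $i \sqrt{30558} \approx 174.81 i$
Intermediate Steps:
$c{\left(h,H \right)} = - 4 h$
$G{\left(b \right)} = -26 + b$
$\sqrt{-30504 + G{\left(c{\left(7,5 \right)} \right)}} = \sqrt{-30504 - 54} = \sqrt{-30558} = i \sqrt{30558}$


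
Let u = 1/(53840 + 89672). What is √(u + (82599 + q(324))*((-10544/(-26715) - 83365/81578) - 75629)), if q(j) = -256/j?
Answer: I*√123742965794219564002334465813966174226/140743699659108 ≈ 79037.0*I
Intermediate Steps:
u = 1/143512 ≈ 6.9681e-6
√(u + (82599 + q(324))*((-10544/(-26715) - 83365/81578) - 75629)) = √(1/143512 + (82599 - 256/324)*((-10544/(-26715) - 83365/81578) - 75629)) = √(1/143512 + (82599 - 256*1/324)*((-10544*(-1/26715) - 83365*1/81578) - 75629)) = √(1/143512 + (82599 - 64/81)*((10544/26715 - 83365/81578) - 75629)) = √(1/143512 + 6690455*(-1366937543/2179356270 - 75629)/81) = √(1/143512 + (6690455/81)*(-164823902281373/2179356270)) = √(1/143512 - 220549380227584678943/35305571574) = √(-15825741327610548569448121/2533386593863944) = I*√123742965794219564002334465813966174226/140743699659108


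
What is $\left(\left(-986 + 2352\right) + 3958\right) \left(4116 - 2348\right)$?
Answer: $9412832$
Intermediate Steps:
$\left(\left(-986 + 2352\right) + 3958\right) \left(4116 - 2348\right) = \left(1366 + 3958\right) 1768 = 5324 \cdot 1768 = 9412832$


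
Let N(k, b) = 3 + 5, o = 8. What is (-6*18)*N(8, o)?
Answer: -864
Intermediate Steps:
N(k, b) = 8
(-6*18)*N(8, o) = -6*18*8 = -108*8 = -864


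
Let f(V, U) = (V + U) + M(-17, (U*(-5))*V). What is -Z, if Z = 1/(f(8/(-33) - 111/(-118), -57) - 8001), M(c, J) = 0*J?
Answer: 3894/31375133 ≈ 0.00012411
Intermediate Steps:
M(c, J) = 0
f(V, U) = U + V (f(V, U) = (V + U) + 0 = (U + V) + 0 = U + V)
Z = -3894/31375133 (Z = 1/((-57 + (8/(-33) - 111/(-118))) - 8001) = 1/((-57 + (8*(-1/33) - 111*(-1/118))) - 8001) = 1/((-57 + (-8/33 + 111/118)) - 8001) = 1/((-57 + 2719/3894) - 8001) = 1/(-219239/3894 - 8001) = 1/(-31375133/3894) = -3894/31375133 ≈ -0.00012411)
-Z = -1*(-3894/31375133) = 3894/31375133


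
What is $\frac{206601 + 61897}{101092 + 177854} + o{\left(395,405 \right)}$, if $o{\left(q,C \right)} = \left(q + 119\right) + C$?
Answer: $\frac{128309936}{139473} \approx 919.96$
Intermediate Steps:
$o{\left(q,C \right)} = 119 + C + q$ ($o{\left(q,C \right)} = \left(119 + q\right) + C = 119 + C + q$)
$\frac{206601 + 61897}{101092 + 177854} + o{\left(395,405 \right)} = \frac{206601 + 61897}{101092 + 177854} + \left(119 + 405 + 395\right) = \frac{268498}{278946} + 919 = 268498 \cdot \frac{1}{278946} + 919 = \frac{134249}{139473} + 919 = \frac{128309936}{139473}$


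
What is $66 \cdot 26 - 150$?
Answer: $1566$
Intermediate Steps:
$66 \cdot 26 - 150 = 1716 - 150 = 1566$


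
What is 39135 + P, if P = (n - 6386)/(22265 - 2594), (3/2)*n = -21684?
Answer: 769803743/19671 ≈ 39134.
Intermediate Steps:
n = -14456 (n = (⅔)*(-21684) = -14456)
P = -20842/19671 (P = (-14456 - 6386)/(22265 - 2594) = -20842/19671 ≈ -1.0595)
39135 + P = 39135 - 20842/19671 = 769803743/19671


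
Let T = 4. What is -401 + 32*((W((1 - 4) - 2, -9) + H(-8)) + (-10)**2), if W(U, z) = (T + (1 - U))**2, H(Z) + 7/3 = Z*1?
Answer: 17005/3 ≈ 5668.3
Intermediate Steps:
H(Z) = -7/3 + Z (H(Z) = -7/3 + Z*1 = -7/3 + Z)
W(U, z) = (5 - U)**2 (W(U, z) = (4 + (1 - U))**2 = (5 - U)**2)
-401 + 32*((W((1 - 4) - 2, -9) + H(-8)) + (-10)**2) = -401 + 32*(((5 - ((1 - 4) - 2))**2 + (-7/3 - 8)) + (-10)**2) = -401 + 32*(((5 - (-3 - 2))**2 - 31/3) + 100) = -401 + 32*(((5 - 1*(-5))**2 - 31/3) + 100) = -401 + 32*(((5 + 5)**2 - 31/3) + 100) = -401 + 32*((10**2 - 31/3) + 100) = -401 + 32*((100 - 31/3) + 100) = -401 + 32*(269/3 + 100) = -401 + 32*(569/3) = -401 + 18208/3 = 17005/3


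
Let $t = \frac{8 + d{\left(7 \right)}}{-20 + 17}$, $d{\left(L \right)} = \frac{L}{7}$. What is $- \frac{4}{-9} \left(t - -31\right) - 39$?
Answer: $- \frac{239}{9} \approx -26.556$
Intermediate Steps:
$d{\left(L \right)} = \frac{L}{7}$ ($d{\left(L \right)} = L \frac{1}{7} = \frac{L}{7}$)
$t = -3$ ($t = \frac{8 + \frac{1}{7} \cdot 7}{-20 + 17} = \frac{8 + 1}{-3} = 9 \left(- \frac{1}{3}\right) = -3$)
$- \frac{4}{-9} \left(t - -31\right) - 39 = - \frac{4}{-9} \left(-3 - -31\right) - 39 = \left(-4\right) \left(- \frac{1}{9}\right) \left(-3 + 31\right) - 39 = \frac{4}{9} \cdot 28 - 39 = \frac{112}{9} - 39 = - \frac{239}{9}$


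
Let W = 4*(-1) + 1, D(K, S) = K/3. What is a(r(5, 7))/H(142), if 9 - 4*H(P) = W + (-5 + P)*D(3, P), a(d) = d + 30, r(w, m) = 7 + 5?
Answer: -168/125 ≈ -1.3440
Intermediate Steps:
D(K, S) = K/3 (D(K, S) = K*(1/3) = K/3)
W = -3 (W = -4 + 1 = -3)
r(w, m) = 12
a(d) = 30 + d
H(P) = 17/4 - P/4 (H(P) = 9/4 - (-3 + (-5 + P)*((1/3)*3))/4 = 9/4 - (-3 + (-5 + P)*1)/4 = 9/4 - (-3 + (-5 + P))/4 = 9/4 - (-8 + P)/4 = 9/4 + (2 - P/4) = 17/4 - P/4)
a(r(5, 7))/H(142) = (30 + 12)/(17/4 - 1/4*142) = 42/(17/4 - 71/2) = 42/(-125/4) = 42*(-4/125) = -168/125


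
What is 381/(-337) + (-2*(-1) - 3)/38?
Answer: -14815/12806 ≈ -1.1569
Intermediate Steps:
381/(-337) + (-2*(-1) - 3)/38 = 381*(-1/337) + (2 - 3)*(1/38) = -381/337 - 1*1/38 = -381/337 - 1/38 = -14815/12806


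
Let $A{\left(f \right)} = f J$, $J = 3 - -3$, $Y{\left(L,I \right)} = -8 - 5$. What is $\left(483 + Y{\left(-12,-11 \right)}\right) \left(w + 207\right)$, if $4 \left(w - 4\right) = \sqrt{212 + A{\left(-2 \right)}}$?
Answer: $99170 + 1175 \sqrt{2} \approx 1.0083 \cdot 10^{5}$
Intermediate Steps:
$Y{\left(L,I \right)} = -13$
$J = 6$ ($J = 3 + 3 = 6$)
$A{\left(f \right)} = 6 f$ ($A{\left(f \right)} = f 6 = 6 f$)
$w = 4 + \frac{5 \sqrt{2}}{2}$ ($w = 4 + \frac{\sqrt{212 + 6 \left(-2\right)}}{4} = 4 + \frac{\sqrt{212 - 12}}{4} = 4 + \frac{\sqrt{200}}{4} = 4 + \frac{10 \sqrt{2}}{4} = 4 + \frac{5 \sqrt{2}}{2} \approx 7.5355$)
$\left(483 + Y{\left(-12,-11 \right)}\right) \left(w + 207\right) = \left(483 - 13\right) \left(\left(4 + \frac{5 \sqrt{2}}{2}\right) + 207\right) = 470 \left(211 + \frac{5 \sqrt{2}}{2}\right) = 99170 + 1175 \sqrt{2}$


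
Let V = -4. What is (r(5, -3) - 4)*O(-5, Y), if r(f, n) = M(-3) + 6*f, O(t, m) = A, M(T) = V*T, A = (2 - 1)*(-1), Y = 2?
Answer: -38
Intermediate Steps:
A = -1 (A = 1*(-1) = -1)
M(T) = -4*T
O(t, m) = -1
r(f, n) = 12 + 6*f (r(f, n) = -4*(-3) + 6*f = 12 + 6*f)
(r(5, -3) - 4)*O(-5, Y) = ((12 + 6*5) - 4)*(-1) = ((12 + 30) - 4)*(-1) = (42 - 4)*(-1) = 38*(-1) = -38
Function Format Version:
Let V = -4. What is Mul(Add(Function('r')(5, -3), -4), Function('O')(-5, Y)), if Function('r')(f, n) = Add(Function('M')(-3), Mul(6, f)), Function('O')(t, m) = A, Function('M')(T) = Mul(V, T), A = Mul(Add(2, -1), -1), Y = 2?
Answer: -38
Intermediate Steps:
A = -1 (A = Mul(1, -1) = -1)
Function('M')(T) = Mul(-4, T)
Function('O')(t, m) = -1
Function('r')(f, n) = Add(12, Mul(6, f)) (Function('r')(f, n) = Add(Mul(-4, -3), Mul(6, f)) = Add(12, Mul(6, f)))
Mul(Add(Function('r')(5, -3), -4), Function('O')(-5, Y)) = Mul(Add(Add(12, Mul(6, 5)), -4), -1) = Mul(Add(Add(12, 30), -4), -1) = Mul(Add(42, -4), -1) = Mul(38, -1) = -38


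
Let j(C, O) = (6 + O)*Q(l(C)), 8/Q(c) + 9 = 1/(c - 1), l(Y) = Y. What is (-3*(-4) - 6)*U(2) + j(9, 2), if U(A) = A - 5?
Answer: -1790/71 ≈ -25.211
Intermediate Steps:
Q(c) = 8/(-9 + 1/(-1 + c)) (Q(c) = 8/(-9 + 1/(c - 1)) = 8/(-9 + 1/(-1 + c)))
j(C, O) = 8*(1 - C)*(6 + O)/(-10 + 9*C) (j(C, O) = (6 + O)*(8*(1 - C)/(-10 + 9*C)) = 8*(1 - C)*(6 + O)/(-10 + 9*C))
U(A) = -5 + A
(-3*(-4) - 6)*U(2) + j(9, 2) = (-3*(-4) - 6)*(-5 + 2) - 8*(-1 + 9)*(6 + 2)/(-10 + 9*9) = (12 - 6)*(-3) - 8*8*8/(-10 + 81) = 6*(-3) - 8*8*8/71 = -18 - 8*1/71*8*8 = -18 - 512/71 = -1790/71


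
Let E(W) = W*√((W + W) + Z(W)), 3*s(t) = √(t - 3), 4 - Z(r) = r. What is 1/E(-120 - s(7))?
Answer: 3*I*√42/25340 ≈ 0.00076725*I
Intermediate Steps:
Z(r) = 4 - r
s(t) = √(-3 + t)/3 (s(t) = √(t - 3)/3 = √(-3 + t)/3)
E(W) = W*√(4 + W) (E(W) = W*√((W + W) + (4 - W)) = W*√(2*W + (4 - W)) = W*√(4 + W))
1/E(-120 - s(7)) = 1/((-120 - √(-3 + 7)/3)*√(4 + (-120 - √(-3 + 7)/3))) = 1/((-120 - √4/3)*√(4 + (-120 - √4/3))) = 1/((-120 - 2/3)*√(4 + (-120 - 2/3))) = 1/((-120 - 1*⅔)*√(4 + (-120 - 1*⅔))) = 1/((-120 - ⅔)*√(4 + (-120 - ⅔))) = 1/(-362*√(4 - 362/3)/3) = 1/(-1810*I*√42/9) = 3*I*√42/25340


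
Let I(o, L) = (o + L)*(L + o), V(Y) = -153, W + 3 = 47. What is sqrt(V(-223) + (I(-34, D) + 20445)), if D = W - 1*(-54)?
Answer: 2*sqrt(6097) ≈ 156.17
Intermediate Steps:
W = 44 (W = -3 + 47 = 44)
D = 98 (D = 44 - 1*(-54) = 44 + 54 = 98)
I(o, L) = (L + o)**2 (I(o, L) = (L + o)*(L + o) = (L + o)**2)
sqrt(V(-223) + (I(-34, D) + 20445)) = sqrt(-153 + ((98 - 34)**2 + 20445)) = sqrt(-153 + (64**2 + 20445)) = sqrt(-153 + (4096 + 20445)) = sqrt(-153 + 24541) = sqrt(24388) = 2*sqrt(6097)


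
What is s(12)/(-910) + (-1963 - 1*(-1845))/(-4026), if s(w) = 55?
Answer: -11405/366366 ≈ -0.031130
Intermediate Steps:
s(12)/(-910) + (-1963 - 1*(-1845))/(-4026) = 55/(-910) + (-1963 - 1*(-1845))/(-4026) = 55*(-1/910) + (-1963 + 1845)*(-1/4026) = -11/182 - 118*(-1/4026) = -11/182 + 59/2013 = -11405/366366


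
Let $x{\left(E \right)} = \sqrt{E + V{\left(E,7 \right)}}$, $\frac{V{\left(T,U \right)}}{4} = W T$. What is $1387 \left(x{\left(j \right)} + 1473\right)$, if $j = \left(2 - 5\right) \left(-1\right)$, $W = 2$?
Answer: $2043051 + 4161 \sqrt{3} \approx 2.0503 \cdot 10^{6}$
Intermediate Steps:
$V{\left(T,U \right)} = 8 T$ ($V{\left(T,U \right)} = 4 \cdot 2 T = 8 T$)
$j = 3$ ($j = \left(-3\right) \left(-1\right) = 3$)
$x{\left(E \right)} = 3 \sqrt{E}$ ($x{\left(E \right)} = \sqrt{E + 8 E} = \sqrt{9 E} = 3 \sqrt{E}$)
$1387 \left(x{\left(j \right)} + 1473\right) = 1387 \left(3 \sqrt{3} + 1473\right) = 1387 \left(1473 + 3 \sqrt{3}\right) = 2043051 + 4161 \sqrt{3}$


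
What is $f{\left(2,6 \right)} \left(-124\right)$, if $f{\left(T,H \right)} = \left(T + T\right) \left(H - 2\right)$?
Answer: $-1984$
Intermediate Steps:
$f{\left(T,H \right)} = 2 T \left(-2 + H\right)$
$f{\left(2,6 \right)} \left(-124\right) = 2 \cdot 2 \left(-2 + 6\right) \left(-124\right) = 2 \cdot 2 \cdot 4 \left(-124\right) = 16 \left(-124\right) = -1984$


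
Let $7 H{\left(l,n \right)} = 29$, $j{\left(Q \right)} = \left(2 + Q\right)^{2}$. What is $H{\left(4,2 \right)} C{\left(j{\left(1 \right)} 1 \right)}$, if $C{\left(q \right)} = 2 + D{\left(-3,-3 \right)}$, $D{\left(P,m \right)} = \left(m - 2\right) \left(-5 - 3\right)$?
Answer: $174$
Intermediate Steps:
$H{\left(l,n \right)} = \frac{29}{7}$ ($H{\left(l,n \right)} = \frac{1}{7} \cdot 29 = \frac{29}{7}$)
$D{\left(P,m \right)} = 16 - 8 m$ ($D{\left(P,m \right)} = \left(-2 + m\right) \left(-8\right) = 16 - 8 m$)
$C{\left(q \right)} = 42$ ($C{\left(q \right)} = 2 + \left(16 - -24\right) = 2 + \left(16 + 24\right) = 2 + 40 = 42$)
$H{\left(4,2 \right)} C{\left(j{\left(1 \right)} 1 \right)} = \frac{29}{7} \cdot 42 = 174$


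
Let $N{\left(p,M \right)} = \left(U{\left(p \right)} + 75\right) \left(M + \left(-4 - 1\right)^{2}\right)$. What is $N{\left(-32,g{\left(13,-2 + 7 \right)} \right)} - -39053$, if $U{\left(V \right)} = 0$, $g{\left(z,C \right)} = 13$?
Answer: $41903$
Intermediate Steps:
$N{\left(p,M \right)} = 1875 + 75 M$ ($N{\left(p,M \right)} = \left(0 + 75\right) \left(M + \left(-4 - 1\right)^{2}\right) = 75 \left(M + \left(-5\right)^{2}\right) = 75 \left(M + 25\right) = 75 \left(25 + M\right) = 1875 + 75 M$)
$N{\left(-32,g{\left(13,-2 + 7 \right)} \right)} - -39053 = \left(1875 + 75 \cdot 13\right) - -39053 = \left(1875 + 975\right) + 39053 = 2850 + 39053 = 41903$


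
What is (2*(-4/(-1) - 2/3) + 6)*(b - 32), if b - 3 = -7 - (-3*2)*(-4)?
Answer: -760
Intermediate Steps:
b = -28 (b = 3 + (-7 - (-3*2)*(-4)) = 3 + (-7 - (-6)*(-4)) = 3 + (-7 - 1*24) = 3 + (-7 - 24) = 3 - 31 = -28)
(2*(-4/(-1) - 2/3) + 6)*(b - 32) = (2*(-4/(-1) - 2/3) + 6)*(-28 - 32) = (2*(-4*(-1) - 2*1/3) + 6)*(-60) = (2*(4 - 2/3) + 6)*(-60) = (2*(10/3) + 6)*(-60) = (20/3 + 6)*(-60) = (38/3)*(-60) = -760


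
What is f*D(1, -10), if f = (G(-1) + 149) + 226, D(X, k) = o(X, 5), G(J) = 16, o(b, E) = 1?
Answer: 391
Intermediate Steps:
D(X, k) = 1
f = 391 (f = (16 + 149) + 226 = 165 + 226 = 391)
f*D(1, -10) = 391*1 = 391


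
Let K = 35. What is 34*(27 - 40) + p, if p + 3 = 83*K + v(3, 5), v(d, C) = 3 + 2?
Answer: 2465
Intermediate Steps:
v(d, C) = 5
p = 2907 (p = -3 + (83*35 + 5) = -3 + (2905 + 5) = -3 + 2910 = 2907)
34*(27 - 40) + p = 34*(27 - 40) + 2907 = 34*(-13) + 2907 = -442 + 2907 = 2465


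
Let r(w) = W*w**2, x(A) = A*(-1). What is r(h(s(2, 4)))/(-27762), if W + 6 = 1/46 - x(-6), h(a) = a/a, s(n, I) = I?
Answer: 551/1277052 ≈ 0.00043146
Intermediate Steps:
x(A) = -A
h(a) = 1
W = -551/46 (W = -6 + (1/46 - (-1)*(-6)) = -6 + (1/46 - 1*6) = -6 + (1/46 - 6) = -6 - 275/46 = -551/46 ≈ -11.978)
r(w) = -551*w**2/46
r(h(s(2, 4)))/(-27762) = -551/46*1**2/(-27762) = -551/46*1*(-1/27762) = -551/46*(-1/27762) = 551/1277052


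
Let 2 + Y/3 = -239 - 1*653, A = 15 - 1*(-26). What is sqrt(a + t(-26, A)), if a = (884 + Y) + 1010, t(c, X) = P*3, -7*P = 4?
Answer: 2*I*sqrt(9674)/7 ≈ 28.102*I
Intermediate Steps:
A = 41 (A = 15 + 26 = 41)
Y = -2682 (Y = -6 + 3*(-239 - 1*653) = -6 + 3*(-239 - 653) = -6 + 3*(-892) = -6 - 2676 = -2682)
P = -4/7 (P = -1/7*4 = -4/7 ≈ -0.57143)
t(c, X) = -12/7 (t(c, X) = -4/7*3 = -12/7)
a = -788 (a = (884 - 2682) + 1010 = -1798 + 1010 = -788)
sqrt(a + t(-26, A)) = sqrt(-788 - 12/7) = sqrt(-5528/7) = 2*I*sqrt(9674)/7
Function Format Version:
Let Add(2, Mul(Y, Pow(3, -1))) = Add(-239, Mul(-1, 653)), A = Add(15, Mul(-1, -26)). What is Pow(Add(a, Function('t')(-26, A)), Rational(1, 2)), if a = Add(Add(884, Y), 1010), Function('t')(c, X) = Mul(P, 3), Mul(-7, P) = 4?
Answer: Mul(Rational(2, 7), I, Pow(9674, Rational(1, 2))) ≈ Mul(28.102, I)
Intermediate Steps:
A = 41 (A = Add(15, 26) = 41)
Y = -2682 (Y = Add(-6, Mul(3, Add(-239, Mul(-1, 653)))) = Add(-6, Mul(3, Add(-239, -653))) = Add(-6, Mul(3, -892)) = Add(-6, -2676) = -2682)
P = Rational(-4, 7) (P = Mul(Rational(-1, 7), 4) = Rational(-4, 7) ≈ -0.57143)
Function('t')(c, X) = Rational(-12, 7) (Function('t')(c, X) = Mul(Rational(-4, 7), 3) = Rational(-12, 7))
a = -788 (a = Add(Add(884, -2682), 1010) = Add(-1798, 1010) = -788)
Pow(Add(a, Function('t')(-26, A)), Rational(1, 2)) = Pow(Add(-788, Rational(-12, 7)), Rational(1, 2)) = Pow(Rational(-5528, 7), Rational(1, 2)) = Mul(Rational(2, 7), I, Pow(9674, Rational(1, 2)))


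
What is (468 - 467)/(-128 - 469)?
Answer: -1/597 ≈ -0.0016750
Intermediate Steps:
(468 - 467)/(-128 - 469) = 1/(-597) = 1*(-1/597) = -1/597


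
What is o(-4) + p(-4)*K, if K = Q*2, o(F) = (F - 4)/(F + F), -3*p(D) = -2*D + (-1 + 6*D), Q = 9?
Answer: 103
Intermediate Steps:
p(D) = ⅓ - 4*D/3 (p(D) = -(-2*D + (-1 + 6*D))/3 = -(-1 + 4*D)/3 = ⅓ - 4*D/3)
o(F) = (-4 + F)/(2*F) (o(F) = (-4 + F)/((2*F)) = (-4 + F)*(1/(2*F)) = (-4 + F)/(2*F))
K = 18 (K = 9*2 = 18)
o(-4) + p(-4)*K = (½)*(-4 - 4)/(-4) + (⅓ - 4/3*(-4))*18 = (½)*(-¼)*(-8) + (⅓ + 16/3)*18 = 1 + (17/3)*18 = 1 + 102 = 103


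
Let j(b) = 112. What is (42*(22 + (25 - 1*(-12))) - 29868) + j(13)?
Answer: -27278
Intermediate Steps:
(42*(22 + (25 - 1*(-12))) - 29868) + j(13) = (42*(22 + (25 - 1*(-12))) - 29868) + 112 = (42*(22 + (25 + 12)) - 29868) + 112 = (42*(22 + 37) - 29868) + 112 = (42*59 - 29868) + 112 = (2478 - 29868) + 112 = -27390 + 112 = -27278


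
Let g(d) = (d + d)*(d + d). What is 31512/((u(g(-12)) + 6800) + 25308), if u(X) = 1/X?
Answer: 18150912/18494209 ≈ 0.98144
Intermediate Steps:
g(d) = 4*d² (g(d) = (2*d)*(2*d) = 4*d²)
31512/((u(g(-12)) + 6800) + 25308) = 31512/((1/(4*(-12)²) + 6800) + 25308) = 31512/((1/(4*144) + 6800) + 25308) = 31512/((1/576 + 6800) + 25308) = 31512/(3916801/576 + 25308) = 31512/(18494209/576) = 31512*(576/18494209) = 18150912/18494209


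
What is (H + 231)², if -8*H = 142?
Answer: 727609/16 ≈ 45476.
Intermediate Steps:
H = -71/4 (H = -⅛*142 = -71/4 ≈ -17.750)
(H + 231)² = (-71/4 + 231)² = (853/4)² = 727609/16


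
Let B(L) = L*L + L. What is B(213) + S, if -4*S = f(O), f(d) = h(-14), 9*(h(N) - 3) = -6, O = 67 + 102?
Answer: 546977/12 ≈ 45581.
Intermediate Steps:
O = 169
h(N) = 7/3 (h(N) = 3 + (⅑)*(-6) = 3 - ⅔ = 7/3)
f(d) = 7/3
S = -7/12 (S = -¼*7/3 = -7/12 ≈ -0.58333)
B(L) = L + L² (B(L) = L² + L = L + L²)
B(213) + S = 213*(1 + 213) - 7/12 = 213*214 - 7/12 = 45582 - 7/12 = 546977/12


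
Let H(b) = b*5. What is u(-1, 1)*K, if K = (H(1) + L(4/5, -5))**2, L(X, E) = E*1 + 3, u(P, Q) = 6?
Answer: 54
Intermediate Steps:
H(b) = 5*b
L(X, E) = 3 + E (L(X, E) = E + 3 = 3 + E)
K = 9 (K = (5*1 + (3 - 5))**2 = (5 - 2)**2 = 3**2 = 9)
u(-1, 1)*K = 6*9 = 54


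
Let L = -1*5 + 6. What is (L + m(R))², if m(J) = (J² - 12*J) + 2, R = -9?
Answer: 36864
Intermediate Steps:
m(J) = 2 + J² - 12*J
L = 1 (L = -5 + 6 = 1)
(L + m(R))² = (1 + (2 + (-9)² - 12*(-9)))² = (1 + (2 + 81 + 108))² = (1 + 191)² = 192² = 36864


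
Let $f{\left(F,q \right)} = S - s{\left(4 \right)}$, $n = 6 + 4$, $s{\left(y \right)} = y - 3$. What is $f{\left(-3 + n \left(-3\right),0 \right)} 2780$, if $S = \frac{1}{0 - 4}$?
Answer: $-3475$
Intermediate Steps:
$s{\left(y \right)} = -3 + y$ ($s{\left(y \right)} = y - 3 = -3 + y$)
$n = 10$
$S = - \frac{1}{4}$ ($S = \frac{1}{-4} = - \frac{1}{4} \approx -0.25$)
$f{\left(F,q \right)} = - \frac{5}{4}$ ($f{\left(F,q \right)} = - \frac{1}{4} - \left(-3 + 4\right) = - \frac{1}{4} - 1 = - \frac{5}{4}$)
$f{\left(-3 + n \left(-3\right),0 \right)} 2780 = \left(- \frac{5}{4}\right) 2780 = -3475$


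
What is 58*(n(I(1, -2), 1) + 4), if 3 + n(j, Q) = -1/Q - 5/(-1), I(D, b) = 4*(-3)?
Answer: 290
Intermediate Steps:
I(D, b) = -12
n(j, Q) = 2 - 1/Q (n(j, Q) = -3 + (-1/Q - 5/(-1)) = -3 + (-1/Q - 5*(-1)) = -3 + (-1/Q + 5) = -3 + (5 - 1/Q) = 2 - 1/Q)
58*(n(I(1, -2), 1) + 4) = 58*((2 - 1/1) + 4) = 58*((2 - 1*1) + 4) = 58*((2 - 1) + 4) = 58*(1 + 4) = 58*5 = 290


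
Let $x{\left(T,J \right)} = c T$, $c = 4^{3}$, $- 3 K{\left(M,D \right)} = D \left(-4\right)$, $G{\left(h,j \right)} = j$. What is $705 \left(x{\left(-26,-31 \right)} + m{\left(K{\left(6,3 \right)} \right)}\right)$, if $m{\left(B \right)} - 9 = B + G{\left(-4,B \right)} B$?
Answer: $-1152675$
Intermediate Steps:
$K{\left(M,D \right)} = \frac{4 D}{3}$ ($K{\left(M,D \right)} = - \frac{D \left(-4\right)}{3} = - \frac{\left(-4\right) D}{3} = \frac{4 D}{3}$)
$c = 64$
$x{\left(T,J \right)} = 64 T$
$m{\left(B \right)} = 9 + B + B^{2}$ ($m{\left(B \right)} = 9 + \left(B + B B\right) = 9 + \left(B + B^{2}\right) = 9 + B + B^{2}$)
$705 \left(x{\left(-26,-31 \right)} + m{\left(K{\left(6,3 \right)} \right)}\right) = 705 \left(64 \left(-26\right) + \left(9 + \frac{4}{3} \cdot 3 + \left(\frac{4}{3} \cdot 3\right)^{2}\right)\right) = 705 \left(-1664 + \left(9 + 4 + 4^{2}\right)\right) = 705 \left(-1664 + \left(9 + 4 + 16\right)\right) = 705 \left(-1664 + 29\right) = 705 \left(-1635\right) = -1152675$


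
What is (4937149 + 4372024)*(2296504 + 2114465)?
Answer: 41062473518637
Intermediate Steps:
(4937149 + 4372024)*(2296504 + 2114465) = 9309173*4410969 = 41062473518637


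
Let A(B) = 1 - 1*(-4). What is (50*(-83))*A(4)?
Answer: -20750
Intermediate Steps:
A(B) = 5 (A(B) = 1 + 4 = 5)
(50*(-83))*A(4) = (50*(-83))*5 = -4150*5 = -20750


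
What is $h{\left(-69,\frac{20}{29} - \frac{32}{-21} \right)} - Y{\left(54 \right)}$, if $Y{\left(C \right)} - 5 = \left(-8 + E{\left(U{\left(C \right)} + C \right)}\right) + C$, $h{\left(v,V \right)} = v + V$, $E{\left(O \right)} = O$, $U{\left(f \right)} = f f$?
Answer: $- \frac{1880462}{609} \approx -3087.8$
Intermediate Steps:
$U{\left(f \right)} = f^{2}$
$h{\left(v,V \right)} = V + v$
$Y{\left(C \right)} = -3 + C^{2} + 2 C$ ($Y{\left(C \right)} = 5 - \left(8 - C^{2} - 2 C\right) = 5 + \left(\left(-8 + C + C^{2}\right) + C\right) = 5 + \left(-8 + C^{2} + 2 C\right) = -3 + C^{2} + 2 C$)
$h{\left(-69,\frac{20}{29} - \frac{32}{-21} \right)} - Y{\left(54 \right)} = \left(\left(\frac{20}{29} - \frac{32}{-21}\right) - 69\right) - \left(-3 + 54^{2} + 2 \cdot 54\right) = \left(\left(20 \cdot \frac{1}{29} - - \frac{32}{21}\right) - 69\right) - \left(-3 + 2916 + 108\right) = \left(\left(\frac{20}{29} + \frac{32}{21}\right) - 69\right) - 3021 = \left(\frac{1348}{609} - 69\right) - 3021 = - \frac{40673}{609} - 3021 = - \frac{1880462}{609}$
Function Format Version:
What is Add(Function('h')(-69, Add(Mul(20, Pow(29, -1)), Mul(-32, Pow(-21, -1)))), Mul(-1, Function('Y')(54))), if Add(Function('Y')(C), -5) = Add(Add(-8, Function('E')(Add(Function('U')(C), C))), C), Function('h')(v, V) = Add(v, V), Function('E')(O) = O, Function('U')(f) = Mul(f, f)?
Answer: Rational(-1880462, 609) ≈ -3087.8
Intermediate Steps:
Function('U')(f) = Pow(f, 2)
Function('h')(v, V) = Add(V, v)
Function('Y')(C) = Add(-3, Pow(C, 2), Mul(2, C)) (Function('Y')(C) = Add(5, Add(Add(-8, Add(Pow(C, 2), C)), C)) = Add(5, Add(Add(-8, Add(C, Pow(C, 2))), C)) = Add(5, Add(Add(-8, C, Pow(C, 2)), C)) = Add(5, Add(-8, Pow(C, 2), Mul(2, C))) = Add(-3, Pow(C, 2), Mul(2, C)))
Add(Function('h')(-69, Add(Mul(20, Pow(29, -1)), Mul(-32, Pow(-21, -1)))), Mul(-1, Function('Y')(54))) = Add(Add(Add(Mul(20, Pow(29, -1)), Mul(-32, Pow(-21, -1))), -69), Mul(-1, Add(-3, Pow(54, 2), Mul(2, 54)))) = Add(Add(Add(Mul(20, Rational(1, 29)), Mul(-32, Rational(-1, 21))), -69), Mul(-1, Add(-3, 2916, 108))) = Add(Add(Add(Rational(20, 29), Rational(32, 21)), -69), Mul(-1, 3021)) = Add(Add(Rational(1348, 609), -69), -3021) = Add(Rational(-40673, 609), -3021) = Rational(-1880462, 609)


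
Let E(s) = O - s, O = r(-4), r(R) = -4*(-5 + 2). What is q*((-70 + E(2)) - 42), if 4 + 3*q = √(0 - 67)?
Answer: 136 - 34*I*√67 ≈ 136.0 - 278.3*I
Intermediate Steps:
r(R) = 12 (r(R) = -4*(-3) = 12)
O = 12
E(s) = 12 - s
q = -4/3 + I*√67/3 (q = -4/3 + √(0 - 67)/3 = -4/3 + √(-67)/3 = -4/3 + (I*√67)/3 = -4/3 + I*√67/3 ≈ -1.3333 + 2.7285*I)
q*((-70 + E(2)) - 42) = (-4/3 + I*√67/3)*((-70 + (12 - 1*2)) - 42) = (-4/3 + I*√67/3)*((-70 + (12 - 2)) - 42) = (-4/3 + I*√67/3)*((-70 + 10) - 42) = (-4/3 + I*√67/3)*(-60 - 42) = (-4/3 + I*√67/3)*(-102) = 136 - 34*I*√67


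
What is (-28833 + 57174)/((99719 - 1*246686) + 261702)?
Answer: 9447/38245 ≈ 0.24701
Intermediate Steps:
(-28833 + 57174)/((99719 - 1*246686) + 261702) = 28341/((99719 - 246686) + 261702) = 28341/(-146967 + 261702) = 28341/114735 = 28341*(1/114735) = 9447/38245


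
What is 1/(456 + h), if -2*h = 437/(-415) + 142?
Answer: 830/319987 ≈ 0.0025939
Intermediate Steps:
h = -58493/830 (h = -(437/(-415) + 142)/2 = -(437*(-1/415) + 142)/2 = -(-437/415 + 142)/2 = -½*58493/415 = -58493/830 ≈ -70.474)
1/(456 + h) = 1/(456 - 58493/830) = 1/(319987/830) = 830/319987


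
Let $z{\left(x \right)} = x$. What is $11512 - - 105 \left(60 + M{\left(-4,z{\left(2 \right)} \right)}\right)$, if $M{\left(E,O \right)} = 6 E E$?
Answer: $27892$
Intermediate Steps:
$M{\left(E,O \right)} = 6 E^{2}$
$11512 - - 105 \left(60 + M{\left(-4,z{\left(2 \right)} \right)}\right) = 11512 - - 105 \left(60 + 6 \left(-4\right)^{2}\right) = 11512 - - 105 \left(60 + 6 \cdot 16\right) = 11512 - - 105 \left(60 + 96\right) = 11512 - \left(-105\right) 156 = 11512 - -16380 = 11512 + 16380 = 27892$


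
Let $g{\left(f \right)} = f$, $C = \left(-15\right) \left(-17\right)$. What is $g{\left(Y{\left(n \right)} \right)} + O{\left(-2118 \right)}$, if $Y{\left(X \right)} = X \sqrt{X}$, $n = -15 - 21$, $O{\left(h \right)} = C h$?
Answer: $-540090 - 216 i \approx -5.4009 \cdot 10^{5} - 216.0 i$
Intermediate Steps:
$C = 255$
$O{\left(h \right)} = 255 h$
$n = -36$ ($n = -15 - 21 = -36$)
$Y{\left(X \right)} = X^{\frac{3}{2}}$
$g{\left(Y{\left(n \right)} \right)} + O{\left(-2118 \right)} = \left(-36\right)^{\frac{3}{2}} + 255 \left(-2118\right) = - 216 i - 540090 = -540090 - 216 i$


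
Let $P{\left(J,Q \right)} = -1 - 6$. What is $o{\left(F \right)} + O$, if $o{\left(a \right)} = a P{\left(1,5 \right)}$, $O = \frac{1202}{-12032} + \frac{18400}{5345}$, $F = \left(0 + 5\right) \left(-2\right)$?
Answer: $\frac{471673691}{6431104} \approx 73.343$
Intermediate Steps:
$P{\left(J,Q \right)} = -7$ ($P{\left(J,Q \right)} = -1 - 6 = -7$)
$F = -10$ ($F = 5 \left(-2\right) = -10$)
$O = \frac{21496411}{6431104}$ ($O = 1202 \left(- \frac{1}{12032}\right) + 18400 \cdot \frac{1}{5345} = - \frac{601}{6016} + \frac{3680}{1069} = \frac{21496411}{6431104} \approx 3.3426$)
$o{\left(a \right)} = - 7 a$ ($o{\left(a \right)} = a \left(-7\right) = - 7 a$)
$o{\left(F \right)} + O = \left(-7\right) \left(-10\right) + \frac{21496411}{6431104} = 70 + \frac{21496411}{6431104} = \frac{471673691}{6431104}$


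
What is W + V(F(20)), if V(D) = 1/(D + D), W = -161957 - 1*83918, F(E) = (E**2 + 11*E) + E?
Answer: -314719999/1280 ≈ -2.4588e+5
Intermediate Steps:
F(E) = E**2 + 12*E
W = -245875 (W = -161957 - 83918 = -245875)
V(D) = 1/(2*D)
W + V(F(20)) = -245875 + 1/(2*((20*(12 + 20)))) = -245875 + 1/(2*((20*32))) = -245875 + (1/2)/640 = -245875 + (1/2)*(1/640) = -245875 + 1/1280 = -314719999/1280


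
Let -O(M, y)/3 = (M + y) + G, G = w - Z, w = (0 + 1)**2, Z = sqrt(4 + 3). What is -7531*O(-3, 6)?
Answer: 90372 - 22593*sqrt(7) ≈ 30597.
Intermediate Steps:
Z = sqrt(7) ≈ 2.6458
w = 1 (w = 1**2 = 1)
G = 1 - sqrt(7) ≈ -1.6458
O(M, y) = -3 - 3*M - 3*y + 3*sqrt(7) (O(M, y) = -3*((M + y) + (1 - sqrt(7))) = -3*(1 + M + y - sqrt(7)) = -3 - 3*M - 3*y + 3*sqrt(7))
-7531*O(-3, 6) = -7531*(-3 - 3*(-3) - 3*6 + 3*sqrt(7)) = -7531*(-3 + 9 - 18 + 3*sqrt(7)) = -7531*(-12 + 3*sqrt(7)) = 90372 - 22593*sqrt(7)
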